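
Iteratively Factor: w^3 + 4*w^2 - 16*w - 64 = (w + 4)*(w^2 - 16) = (w - 4)*(w + 4)*(w + 4)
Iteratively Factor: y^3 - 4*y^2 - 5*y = (y)*(y^2 - 4*y - 5) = y*(y - 5)*(y + 1)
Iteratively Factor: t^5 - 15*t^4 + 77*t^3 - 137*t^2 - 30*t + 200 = (t - 2)*(t^4 - 13*t^3 + 51*t^2 - 35*t - 100) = (t - 5)*(t - 2)*(t^3 - 8*t^2 + 11*t + 20) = (t - 5)*(t - 4)*(t - 2)*(t^2 - 4*t - 5) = (t - 5)*(t - 4)*(t - 2)*(t + 1)*(t - 5)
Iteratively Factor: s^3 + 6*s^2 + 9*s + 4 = (s + 4)*(s^2 + 2*s + 1) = (s + 1)*(s + 4)*(s + 1)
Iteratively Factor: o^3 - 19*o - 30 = (o + 2)*(o^2 - 2*o - 15) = (o + 2)*(o + 3)*(o - 5)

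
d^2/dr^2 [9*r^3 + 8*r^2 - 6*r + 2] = 54*r + 16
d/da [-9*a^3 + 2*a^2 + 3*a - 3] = -27*a^2 + 4*a + 3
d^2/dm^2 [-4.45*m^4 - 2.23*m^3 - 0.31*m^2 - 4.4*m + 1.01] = -53.4*m^2 - 13.38*m - 0.62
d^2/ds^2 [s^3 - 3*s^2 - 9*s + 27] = 6*s - 6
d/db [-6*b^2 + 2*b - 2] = 2 - 12*b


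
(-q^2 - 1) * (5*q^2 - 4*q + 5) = -5*q^4 + 4*q^3 - 10*q^2 + 4*q - 5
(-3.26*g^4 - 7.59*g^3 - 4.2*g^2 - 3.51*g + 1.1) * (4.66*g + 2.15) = -15.1916*g^5 - 42.3784*g^4 - 35.8905*g^3 - 25.3866*g^2 - 2.4205*g + 2.365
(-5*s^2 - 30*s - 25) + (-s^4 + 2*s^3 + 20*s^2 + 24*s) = -s^4 + 2*s^3 + 15*s^2 - 6*s - 25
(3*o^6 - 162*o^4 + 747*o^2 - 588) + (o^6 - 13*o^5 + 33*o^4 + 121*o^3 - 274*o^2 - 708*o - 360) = 4*o^6 - 13*o^5 - 129*o^4 + 121*o^3 + 473*o^2 - 708*o - 948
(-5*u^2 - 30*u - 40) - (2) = -5*u^2 - 30*u - 42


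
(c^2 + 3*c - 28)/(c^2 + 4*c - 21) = (c - 4)/(c - 3)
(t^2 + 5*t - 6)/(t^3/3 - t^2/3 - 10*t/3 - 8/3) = 3*(-t^2 - 5*t + 6)/(-t^3 + t^2 + 10*t + 8)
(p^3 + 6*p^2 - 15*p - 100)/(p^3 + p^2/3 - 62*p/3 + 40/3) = 3*(p + 5)/(3*p - 2)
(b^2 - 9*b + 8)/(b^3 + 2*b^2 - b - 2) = (b - 8)/(b^2 + 3*b + 2)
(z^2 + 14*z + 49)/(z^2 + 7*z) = (z + 7)/z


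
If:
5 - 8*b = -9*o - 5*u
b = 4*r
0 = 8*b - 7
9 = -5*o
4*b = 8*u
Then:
No Solution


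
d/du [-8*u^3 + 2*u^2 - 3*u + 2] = -24*u^2 + 4*u - 3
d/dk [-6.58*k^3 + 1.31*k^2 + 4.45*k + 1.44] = -19.74*k^2 + 2.62*k + 4.45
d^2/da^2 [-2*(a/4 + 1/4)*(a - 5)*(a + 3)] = 1 - 3*a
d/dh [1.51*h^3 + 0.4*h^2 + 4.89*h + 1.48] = 4.53*h^2 + 0.8*h + 4.89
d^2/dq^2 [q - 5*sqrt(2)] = 0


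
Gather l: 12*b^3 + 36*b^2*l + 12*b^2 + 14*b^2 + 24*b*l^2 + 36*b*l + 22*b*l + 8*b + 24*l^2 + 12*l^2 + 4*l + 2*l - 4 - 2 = 12*b^3 + 26*b^2 + 8*b + l^2*(24*b + 36) + l*(36*b^2 + 58*b + 6) - 6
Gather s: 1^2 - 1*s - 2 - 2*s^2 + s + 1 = -2*s^2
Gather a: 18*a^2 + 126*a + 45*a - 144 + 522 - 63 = 18*a^2 + 171*a + 315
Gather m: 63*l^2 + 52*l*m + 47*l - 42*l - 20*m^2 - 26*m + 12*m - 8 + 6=63*l^2 + 5*l - 20*m^2 + m*(52*l - 14) - 2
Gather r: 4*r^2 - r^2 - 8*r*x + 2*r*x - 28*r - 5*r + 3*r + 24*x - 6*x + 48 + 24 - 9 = 3*r^2 + r*(-6*x - 30) + 18*x + 63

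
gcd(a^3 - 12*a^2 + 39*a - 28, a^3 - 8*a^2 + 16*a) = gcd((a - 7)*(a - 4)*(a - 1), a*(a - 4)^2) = a - 4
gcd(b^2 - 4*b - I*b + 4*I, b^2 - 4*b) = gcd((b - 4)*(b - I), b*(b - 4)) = b - 4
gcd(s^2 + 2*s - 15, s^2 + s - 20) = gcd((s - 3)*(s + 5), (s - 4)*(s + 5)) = s + 5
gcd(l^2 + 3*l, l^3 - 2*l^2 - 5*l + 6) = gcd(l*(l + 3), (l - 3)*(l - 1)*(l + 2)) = 1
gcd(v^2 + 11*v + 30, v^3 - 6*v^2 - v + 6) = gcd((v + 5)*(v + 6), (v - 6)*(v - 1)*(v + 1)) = 1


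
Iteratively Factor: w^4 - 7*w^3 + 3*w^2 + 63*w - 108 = (w - 3)*(w^3 - 4*w^2 - 9*w + 36) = (w - 3)^2*(w^2 - w - 12) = (w - 4)*(w - 3)^2*(w + 3)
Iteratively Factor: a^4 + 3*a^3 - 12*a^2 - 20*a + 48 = (a - 2)*(a^3 + 5*a^2 - 2*a - 24) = (a - 2)*(a + 3)*(a^2 + 2*a - 8) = (a - 2)*(a + 3)*(a + 4)*(a - 2)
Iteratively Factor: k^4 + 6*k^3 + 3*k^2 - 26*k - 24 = (k + 4)*(k^3 + 2*k^2 - 5*k - 6) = (k + 3)*(k + 4)*(k^2 - k - 2) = (k - 2)*(k + 3)*(k + 4)*(k + 1)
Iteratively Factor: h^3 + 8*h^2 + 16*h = (h + 4)*(h^2 + 4*h) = (h + 4)^2*(h)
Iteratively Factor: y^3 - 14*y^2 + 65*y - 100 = (y - 5)*(y^2 - 9*y + 20) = (y - 5)^2*(y - 4)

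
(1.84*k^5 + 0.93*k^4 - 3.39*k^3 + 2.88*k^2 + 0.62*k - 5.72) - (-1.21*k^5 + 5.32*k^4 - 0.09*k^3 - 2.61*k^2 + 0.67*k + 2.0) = 3.05*k^5 - 4.39*k^4 - 3.3*k^3 + 5.49*k^2 - 0.05*k - 7.72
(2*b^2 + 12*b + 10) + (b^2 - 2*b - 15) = 3*b^2 + 10*b - 5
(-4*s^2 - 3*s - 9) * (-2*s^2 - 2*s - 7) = 8*s^4 + 14*s^3 + 52*s^2 + 39*s + 63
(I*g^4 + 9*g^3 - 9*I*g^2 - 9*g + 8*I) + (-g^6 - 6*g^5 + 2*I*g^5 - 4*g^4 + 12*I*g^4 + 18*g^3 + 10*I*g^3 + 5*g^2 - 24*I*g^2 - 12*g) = -g^6 - 6*g^5 + 2*I*g^5 - 4*g^4 + 13*I*g^4 + 27*g^3 + 10*I*g^3 + 5*g^2 - 33*I*g^2 - 21*g + 8*I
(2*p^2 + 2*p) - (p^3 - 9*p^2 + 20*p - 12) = -p^3 + 11*p^2 - 18*p + 12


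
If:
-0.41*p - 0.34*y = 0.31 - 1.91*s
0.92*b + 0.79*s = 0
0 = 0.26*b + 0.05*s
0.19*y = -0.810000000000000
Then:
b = 0.00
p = 2.78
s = 0.00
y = -4.26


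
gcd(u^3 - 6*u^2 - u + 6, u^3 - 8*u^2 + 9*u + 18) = u^2 - 5*u - 6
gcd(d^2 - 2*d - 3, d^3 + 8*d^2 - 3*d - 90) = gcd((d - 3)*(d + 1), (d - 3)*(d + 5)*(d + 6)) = d - 3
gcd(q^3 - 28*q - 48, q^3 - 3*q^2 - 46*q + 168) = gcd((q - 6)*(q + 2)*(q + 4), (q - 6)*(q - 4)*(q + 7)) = q - 6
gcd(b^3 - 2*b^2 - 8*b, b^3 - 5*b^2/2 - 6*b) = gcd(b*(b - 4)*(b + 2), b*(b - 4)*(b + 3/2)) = b^2 - 4*b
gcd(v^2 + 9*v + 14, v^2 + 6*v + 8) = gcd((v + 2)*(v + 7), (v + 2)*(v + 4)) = v + 2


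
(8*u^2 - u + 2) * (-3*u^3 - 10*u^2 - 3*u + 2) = -24*u^5 - 77*u^4 - 20*u^3 - u^2 - 8*u + 4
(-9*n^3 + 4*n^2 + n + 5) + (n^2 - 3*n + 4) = -9*n^3 + 5*n^2 - 2*n + 9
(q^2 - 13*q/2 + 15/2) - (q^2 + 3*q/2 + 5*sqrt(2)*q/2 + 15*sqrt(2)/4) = -8*q - 5*sqrt(2)*q/2 - 15*sqrt(2)/4 + 15/2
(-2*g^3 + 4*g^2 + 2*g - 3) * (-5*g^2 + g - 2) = 10*g^5 - 22*g^4 - 2*g^3 + 9*g^2 - 7*g + 6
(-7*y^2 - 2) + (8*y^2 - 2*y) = y^2 - 2*y - 2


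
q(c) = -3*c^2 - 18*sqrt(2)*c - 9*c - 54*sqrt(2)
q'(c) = -6*c - 18*sqrt(2) - 9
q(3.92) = -257.53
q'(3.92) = -57.98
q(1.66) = -141.83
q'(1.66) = -44.42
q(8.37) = -574.93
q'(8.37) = -84.68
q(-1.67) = -27.19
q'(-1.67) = -24.44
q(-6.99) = 17.90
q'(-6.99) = 7.48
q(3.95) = -259.28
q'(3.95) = -58.16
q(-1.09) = -42.37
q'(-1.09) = -27.92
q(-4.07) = 14.17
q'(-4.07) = -10.04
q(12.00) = -921.84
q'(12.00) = -106.46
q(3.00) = -206.74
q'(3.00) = -52.46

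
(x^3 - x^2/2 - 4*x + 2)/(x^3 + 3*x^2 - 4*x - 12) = (x - 1/2)/(x + 3)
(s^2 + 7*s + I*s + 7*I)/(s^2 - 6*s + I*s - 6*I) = (s + 7)/(s - 6)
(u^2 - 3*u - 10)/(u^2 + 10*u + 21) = (u^2 - 3*u - 10)/(u^2 + 10*u + 21)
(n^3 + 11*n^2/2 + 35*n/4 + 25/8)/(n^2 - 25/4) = (4*n^2 + 12*n + 5)/(2*(2*n - 5))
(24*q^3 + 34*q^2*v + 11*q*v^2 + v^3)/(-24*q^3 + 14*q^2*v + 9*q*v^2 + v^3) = (-q - v)/(q - v)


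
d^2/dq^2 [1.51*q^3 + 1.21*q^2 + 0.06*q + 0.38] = 9.06*q + 2.42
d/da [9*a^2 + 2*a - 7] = 18*a + 2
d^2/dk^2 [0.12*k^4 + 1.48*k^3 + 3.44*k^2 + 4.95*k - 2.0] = 1.44*k^2 + 8.88*k + 6.88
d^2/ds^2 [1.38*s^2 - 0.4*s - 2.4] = 2.76000000000000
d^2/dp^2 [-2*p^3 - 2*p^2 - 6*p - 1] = -12*p - 4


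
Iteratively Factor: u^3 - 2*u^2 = (u - 2)*(u^2) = u*(u - 2)*(u)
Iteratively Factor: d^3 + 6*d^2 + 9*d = (d + 3)*(d^2 + 3*d) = d*(d + 3)*(d + 3)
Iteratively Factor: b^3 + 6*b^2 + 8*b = (b)*(b^2 + 6*b + 8) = b*(b + 4)*(b + 2)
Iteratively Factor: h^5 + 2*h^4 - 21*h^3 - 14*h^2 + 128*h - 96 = (h - 1)*(h^4 + 3*h^3 - 18*h^2 - 32*h + 96) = (h - 3)*(h - 1)*(h^3 + 6*h^2 - 32) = (h - 3)*(h - 1)*(h + 4)*(h^2 + 2*h - 8) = (h - 3)*(h - 2)*(h - 1)*(h + 4)*(h + 4)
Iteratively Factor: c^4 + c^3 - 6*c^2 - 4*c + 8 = (c + 2)*(c^3 - c^2 - 4*c + 4) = (c + 2)^2*(c^2 - 3*c + 2) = (c - 2)*(c + 2)^2*(c - 1)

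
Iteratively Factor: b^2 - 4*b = (b)*(b - 4)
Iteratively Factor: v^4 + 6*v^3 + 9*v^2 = (v + 3)*(v^3 + 3*v^2) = v*(v + 3)*(v^2 + 3*v) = v*(v + 3)^2*(v)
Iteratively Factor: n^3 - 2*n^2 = (n - 2)*(n^2) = n*(n - 2)*(n)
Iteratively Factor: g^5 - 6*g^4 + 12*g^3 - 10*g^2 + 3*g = (g - 1)*(g^4 - 5*g^3 + 7*g^2 - 3*g) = (g - 3)*(g - 1)*(g^3 - 2*g^2 + g) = g*(g - 3)*(g - 1)*(g^2 - 2*g + 1) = g*(g - 3)*(g - 1)^2*(g - 1)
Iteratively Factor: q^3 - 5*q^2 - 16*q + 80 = (q - 4)*(q^2 - q - 20) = (q - 4)*(q + 4)*(q - 5)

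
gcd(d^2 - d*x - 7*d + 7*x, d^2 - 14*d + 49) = d - 7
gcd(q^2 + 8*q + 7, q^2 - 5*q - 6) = q + 1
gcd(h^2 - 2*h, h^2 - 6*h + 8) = h - 2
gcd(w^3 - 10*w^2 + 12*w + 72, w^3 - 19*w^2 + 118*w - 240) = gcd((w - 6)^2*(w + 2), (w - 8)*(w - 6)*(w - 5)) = w - 6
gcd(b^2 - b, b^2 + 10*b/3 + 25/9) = 1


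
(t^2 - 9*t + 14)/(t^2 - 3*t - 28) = (t - 2)/(t + 4)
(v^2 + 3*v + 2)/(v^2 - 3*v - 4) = (v + 2)/(v - 4)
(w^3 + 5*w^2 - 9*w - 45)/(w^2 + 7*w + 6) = (w^3 + 5*w^2 - 9*w - 45)/(w^2 + 7*w + 6)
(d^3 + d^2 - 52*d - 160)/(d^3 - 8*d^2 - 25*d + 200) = (d + 4)/(d - 5)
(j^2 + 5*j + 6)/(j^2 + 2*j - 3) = (j + 2)/(j - 1)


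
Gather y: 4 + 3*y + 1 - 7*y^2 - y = -7*y^2 + 2*y + 5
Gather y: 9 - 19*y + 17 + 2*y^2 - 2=2*y^2 - 19*y + 24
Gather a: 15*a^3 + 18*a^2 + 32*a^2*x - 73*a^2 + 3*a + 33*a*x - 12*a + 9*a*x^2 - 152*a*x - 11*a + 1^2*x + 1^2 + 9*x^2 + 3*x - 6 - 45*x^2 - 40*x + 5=15*a^3 + a^2*(32*x - 55) + a*(9*x^2 - 119*x - 20) - 36*x^2 - 36*x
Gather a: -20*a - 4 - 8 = -20*a - 12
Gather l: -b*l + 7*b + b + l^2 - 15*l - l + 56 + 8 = 8*b + l^2 + l*(-b - 16) + 64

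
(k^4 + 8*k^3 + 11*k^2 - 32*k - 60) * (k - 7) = k^5 + k^4 - 45*k^3 - 109*k^2 + 164*k + 420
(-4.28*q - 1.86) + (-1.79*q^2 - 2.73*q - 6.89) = -1.79*q^2 - 7.01*q - 8.75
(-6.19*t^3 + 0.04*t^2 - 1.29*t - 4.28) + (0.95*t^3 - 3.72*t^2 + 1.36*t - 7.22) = -5.24*t^3 - 3.68*t^2 + 0.0700000000000001*t - 11.5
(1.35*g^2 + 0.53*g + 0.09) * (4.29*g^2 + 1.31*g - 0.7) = 5.7915*g^4 + 4.0422*g^3 + 0.1354*g^2 - 0.2531*g - 0.063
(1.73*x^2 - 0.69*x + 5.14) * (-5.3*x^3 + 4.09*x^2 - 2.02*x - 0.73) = -9.169*x^5 + 10.7327*x^4 - 33.5587*x^3 + 21.1535*x^2 - 9.8791*x - 3.7522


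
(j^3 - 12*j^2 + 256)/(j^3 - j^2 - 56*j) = (j^2 - 4*j - 32)/(j*(j + 7))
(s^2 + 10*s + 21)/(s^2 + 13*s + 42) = (s + 3)/(s + 6)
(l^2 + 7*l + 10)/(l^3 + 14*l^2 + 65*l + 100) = (l + 2)/(l^2 + 9*l + 20)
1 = 1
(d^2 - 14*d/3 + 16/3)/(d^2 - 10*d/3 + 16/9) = 3*(d - 2)/(3*d - 2)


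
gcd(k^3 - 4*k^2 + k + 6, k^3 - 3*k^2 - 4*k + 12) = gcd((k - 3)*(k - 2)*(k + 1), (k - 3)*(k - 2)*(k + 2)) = k^2 - 5*k + 6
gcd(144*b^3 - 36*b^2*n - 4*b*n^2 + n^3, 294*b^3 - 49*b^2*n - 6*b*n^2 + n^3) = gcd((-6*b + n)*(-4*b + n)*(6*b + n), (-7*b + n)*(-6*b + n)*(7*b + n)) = 6*b - n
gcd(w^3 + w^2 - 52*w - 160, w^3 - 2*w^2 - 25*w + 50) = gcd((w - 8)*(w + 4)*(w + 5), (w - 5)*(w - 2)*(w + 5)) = w + 5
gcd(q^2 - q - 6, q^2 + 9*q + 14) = q + 2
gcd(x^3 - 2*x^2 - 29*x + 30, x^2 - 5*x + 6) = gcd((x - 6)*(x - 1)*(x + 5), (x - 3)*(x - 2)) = 1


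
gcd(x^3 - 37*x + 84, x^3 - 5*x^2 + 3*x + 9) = x - 3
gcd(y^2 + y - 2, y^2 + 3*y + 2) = y + 2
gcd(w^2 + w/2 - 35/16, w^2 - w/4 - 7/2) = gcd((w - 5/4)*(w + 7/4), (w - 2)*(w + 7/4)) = w + 7/4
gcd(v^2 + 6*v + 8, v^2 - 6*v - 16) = v + 2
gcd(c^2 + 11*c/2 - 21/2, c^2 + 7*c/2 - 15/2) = c - 3/2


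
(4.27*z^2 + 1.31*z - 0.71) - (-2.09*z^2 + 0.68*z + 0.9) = 6.36*z^2 + 0.63*z - 1.61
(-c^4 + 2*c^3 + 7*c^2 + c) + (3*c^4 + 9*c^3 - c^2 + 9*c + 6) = 2*c^4 + 11*c^3 + 6*c^2 + 10*c + 6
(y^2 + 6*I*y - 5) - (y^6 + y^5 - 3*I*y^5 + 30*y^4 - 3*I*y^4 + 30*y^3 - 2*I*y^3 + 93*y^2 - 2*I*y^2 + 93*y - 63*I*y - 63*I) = -y^6 - y^5 + 3*I*y^5 - 30*y^4 + 3*I*y^4 - 30*y^3 + 2*I*y^3 - 92*y^2 + 2*I*y^2 - 93*y + 69*I*y - 5 + 63*I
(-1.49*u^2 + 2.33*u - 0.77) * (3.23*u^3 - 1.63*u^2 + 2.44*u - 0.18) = -4.8127*u^5 + 9.9546*u^4 - 9.9206*u^3 + 7.2085*u^2 - 2.2982*u + 0.1386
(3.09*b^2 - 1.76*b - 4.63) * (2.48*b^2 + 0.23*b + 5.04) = 7.6632*b^4 - 3.6541*b^3 + 3.6864*b^2 - 9.9353*b - 23.3352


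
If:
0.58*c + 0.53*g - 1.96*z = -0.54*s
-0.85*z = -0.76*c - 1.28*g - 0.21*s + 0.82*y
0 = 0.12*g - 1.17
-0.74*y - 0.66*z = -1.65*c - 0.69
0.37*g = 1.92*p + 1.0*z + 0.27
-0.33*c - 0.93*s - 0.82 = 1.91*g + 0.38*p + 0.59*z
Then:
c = 6.61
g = 9.75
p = 2.68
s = -23.20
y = 17.27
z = -1.80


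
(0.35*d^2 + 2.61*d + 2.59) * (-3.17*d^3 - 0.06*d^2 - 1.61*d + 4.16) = -1.1095*d^5 - 8.2947*d^4 - 8.9304*d^3 - 2.9015*d^2 + 6.6877*d + 10.7744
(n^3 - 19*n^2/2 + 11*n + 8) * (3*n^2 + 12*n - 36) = 3*n^5 - 33*n^4/2 - 117*n^3 + 498*n^2 - 300*n - 288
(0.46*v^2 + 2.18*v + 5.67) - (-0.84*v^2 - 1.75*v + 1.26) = 1.3*v^2 + 3.93*v + 4.41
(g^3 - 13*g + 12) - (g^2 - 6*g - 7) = g^3 - g^2 - 7*g + 19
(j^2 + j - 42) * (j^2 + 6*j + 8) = j^4 + 7*j^3 - 28*j^2 - 244*j - 336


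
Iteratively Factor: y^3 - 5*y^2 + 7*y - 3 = (y - 3)*(y^2 - 2*y + 1) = (y - 3)*(y - 1)*(y - 1)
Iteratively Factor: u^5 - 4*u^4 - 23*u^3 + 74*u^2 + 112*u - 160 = (u - 4)*(u^4 - 23*u^2 - 18*u + 40) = (u - 4)*(u - 1)*(u^3 + u^2 - 22*u - 40) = (u - 5)*(u - 4)*(u - 1)*(u^2 + 6*u + 8) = (u - 5)*(u - 4)*(u - 1)*(u + 2)*(u + 4)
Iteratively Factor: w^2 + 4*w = (w)*(w + 4)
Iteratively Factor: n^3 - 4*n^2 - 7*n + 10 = (n - 5)*(n^2 + n - 2) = (n - 5)*(n - 1)*(n + 2)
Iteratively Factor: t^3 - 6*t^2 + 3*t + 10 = (t + 1)*(t^2 - 7*t + 10) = (t - 5)*(t + 1)*(t - 2)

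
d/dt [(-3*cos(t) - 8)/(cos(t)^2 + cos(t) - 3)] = (3*sin(t)^2 - 16*cos(t) - 20)*sin(t)/(cos(t)^2 + cos(t) - 3)^2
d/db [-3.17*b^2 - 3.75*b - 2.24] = -6.34*b - 3.75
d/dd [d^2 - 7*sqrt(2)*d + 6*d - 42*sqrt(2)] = 2*d - 7*sqrt(2) + 6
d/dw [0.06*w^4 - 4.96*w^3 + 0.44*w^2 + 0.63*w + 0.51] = 0.24*w^3 - 14.88*w^2 + 0.88*w + 0.63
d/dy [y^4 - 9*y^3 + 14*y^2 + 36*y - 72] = 4*y^3 - 27*y^2 + 28*y + 36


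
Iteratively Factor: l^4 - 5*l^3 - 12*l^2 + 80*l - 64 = (l - 4)*(l^3 - l^2 - 16*l + 16) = (l - 4)*(l + 4)*(l^2 - 5*l + 4) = (l - 4)*(l - 1)*(l + 4)*(l - 4)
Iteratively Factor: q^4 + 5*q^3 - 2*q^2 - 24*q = (q)*(q^3 + 5*q^2 - 2*q - 24) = q*(q - 2)*(q^2 + 7*q + 12) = q*(q - 2)*(q + 4)*(q + 3)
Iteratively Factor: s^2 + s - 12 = (s + 4)*(s - 3)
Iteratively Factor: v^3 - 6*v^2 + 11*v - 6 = (v - 2)*(v^2 - 4*v + 3) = (v - 2)*(v - 1)*(v - 3)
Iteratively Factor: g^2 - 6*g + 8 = (g - 4)*(g - 2)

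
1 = 1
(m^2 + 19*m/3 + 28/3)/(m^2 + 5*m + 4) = (m + 7/3)/(m + 1)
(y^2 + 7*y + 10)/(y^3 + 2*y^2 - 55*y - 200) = (y + 2)/(y^2 - 3*y - 40)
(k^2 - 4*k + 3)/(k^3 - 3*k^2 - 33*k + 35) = (k - 3)/(k^2 - 2*k - 35)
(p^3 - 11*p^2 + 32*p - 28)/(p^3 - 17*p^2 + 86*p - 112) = (p - 2)/(p - 8)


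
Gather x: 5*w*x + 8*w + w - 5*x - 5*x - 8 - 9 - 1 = 9*w + x*(5*w - 10) - 18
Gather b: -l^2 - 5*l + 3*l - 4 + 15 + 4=-l^2 - 2*l + 15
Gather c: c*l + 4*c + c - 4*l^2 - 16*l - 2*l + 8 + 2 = c*(l + 5) - 4*l^2 - 18*l + 10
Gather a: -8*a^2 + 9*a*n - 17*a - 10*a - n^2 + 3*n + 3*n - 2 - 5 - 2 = -8*a^2 + a*(9*n - 27) - n^2 + 6*n - 9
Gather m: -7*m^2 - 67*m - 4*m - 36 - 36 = -7*m^2 - 71*m - 72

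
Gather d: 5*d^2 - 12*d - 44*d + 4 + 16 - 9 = 5*d^2 - 56*d + 11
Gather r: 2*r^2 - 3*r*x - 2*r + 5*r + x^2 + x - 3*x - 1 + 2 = 2*r^2 + r*(3 - 3*x) + x^2 - 2*x + 1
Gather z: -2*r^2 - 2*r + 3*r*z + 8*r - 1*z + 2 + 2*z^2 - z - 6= -2*r^2 + 6*r + 2*z^2 + z*(3*r - 2) - 4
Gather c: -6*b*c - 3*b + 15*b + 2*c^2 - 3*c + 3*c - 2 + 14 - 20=-6*b*c + 12*b + 2*c^2 - 8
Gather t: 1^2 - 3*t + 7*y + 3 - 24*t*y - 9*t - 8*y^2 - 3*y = t*(-24*y - 12) - 8*y^2 + 4*y + 4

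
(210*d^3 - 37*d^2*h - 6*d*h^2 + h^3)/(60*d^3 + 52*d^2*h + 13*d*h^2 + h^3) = (35*d^2 - 12*d*h + h^2)/(10*d^2 + 7*d*h + h^2)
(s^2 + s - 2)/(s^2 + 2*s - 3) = (s + 2)/(s + 3)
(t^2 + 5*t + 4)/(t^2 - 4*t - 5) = (t + 4)/(t - 5)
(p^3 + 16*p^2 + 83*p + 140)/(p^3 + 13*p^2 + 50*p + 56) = (p + 5)/(p + 2)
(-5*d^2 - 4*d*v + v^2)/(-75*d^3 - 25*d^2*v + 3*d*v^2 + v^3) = (d + v)/(15*d^2 + 8*d*v + v^2)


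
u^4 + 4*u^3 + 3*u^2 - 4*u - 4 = (u - 1)*(u + 1)*(u + 2)^2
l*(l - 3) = l^2 - 3*l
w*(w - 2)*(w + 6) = w^3 + 4*w^2 - 12*w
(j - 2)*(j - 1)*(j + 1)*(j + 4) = j^4 + 2*j^3 - 9*j^2 - 2*j + 8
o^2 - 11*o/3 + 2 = (o - 3)*(o - 2/3)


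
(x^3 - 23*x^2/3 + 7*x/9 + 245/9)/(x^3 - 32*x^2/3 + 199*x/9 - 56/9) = (3*x^2 - 16*x - 35)/(3*x^2 - 25*x + 8)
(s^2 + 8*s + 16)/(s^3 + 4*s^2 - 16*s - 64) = 1/(s - 4)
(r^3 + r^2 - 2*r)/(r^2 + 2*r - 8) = r*(r^2 + r - 2)/(r^2 + 2*r - 8)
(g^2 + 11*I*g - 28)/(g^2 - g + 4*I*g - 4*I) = (g + 7*I)/(g - 1)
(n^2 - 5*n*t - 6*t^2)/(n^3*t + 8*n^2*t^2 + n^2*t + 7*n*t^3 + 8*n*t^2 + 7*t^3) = (n - 6*t)/(t*(n^2 + 7*n*t + n + 7*t))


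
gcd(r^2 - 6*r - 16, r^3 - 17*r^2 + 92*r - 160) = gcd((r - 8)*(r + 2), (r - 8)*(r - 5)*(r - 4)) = r - 8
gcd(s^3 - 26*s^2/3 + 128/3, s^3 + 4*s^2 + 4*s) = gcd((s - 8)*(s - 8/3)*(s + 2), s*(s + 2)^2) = s + 2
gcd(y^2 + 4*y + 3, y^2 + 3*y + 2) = y + 1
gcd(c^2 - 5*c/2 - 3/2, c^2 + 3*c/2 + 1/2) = c + 1/2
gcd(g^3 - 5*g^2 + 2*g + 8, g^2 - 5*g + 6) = g - 2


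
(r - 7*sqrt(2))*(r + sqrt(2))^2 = r^3 - 5*sqrt(2)*r^2 - 26*r - 14*sqrt(2)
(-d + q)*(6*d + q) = -6*d^2 + 5*d*q + q^2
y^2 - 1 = (y - 1)*(y + 1)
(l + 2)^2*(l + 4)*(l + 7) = l^4 + 15*l^3 + 76*l^2 + 156*l + 112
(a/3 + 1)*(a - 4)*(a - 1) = a^3/3 - 2*a^2/3 - 11*a/3 + 4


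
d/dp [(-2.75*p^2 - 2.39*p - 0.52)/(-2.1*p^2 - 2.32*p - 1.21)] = (1.361*p^2 + 4.471*p + 1.6855)/(4.41*p^4 + 9.744*p^3 + 10.4644*p^2 + 5.6144*p + 1.4641)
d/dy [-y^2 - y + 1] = -2*y - 1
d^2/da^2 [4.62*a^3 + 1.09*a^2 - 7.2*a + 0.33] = 27.72*a + 2.18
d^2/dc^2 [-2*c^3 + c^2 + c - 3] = 2 - 12*c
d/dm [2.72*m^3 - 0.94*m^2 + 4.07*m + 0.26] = 8.16*m^2 - 1.88*m + 4.07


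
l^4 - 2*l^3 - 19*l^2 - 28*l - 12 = (l - 6)*(l + 1)^2*(l + 2)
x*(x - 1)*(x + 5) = x^3 + 4*x^2 - 5*x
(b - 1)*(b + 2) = b^2 + b - 2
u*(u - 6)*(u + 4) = u^3 - 2*u^2 - 24*u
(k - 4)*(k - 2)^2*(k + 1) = k^4 - 7*k^3 + 12*k^2 + 4*k - 16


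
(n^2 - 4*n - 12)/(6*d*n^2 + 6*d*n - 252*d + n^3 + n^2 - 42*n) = (n + 2)/(6*d*n + 42*d + n^2 + 7*n)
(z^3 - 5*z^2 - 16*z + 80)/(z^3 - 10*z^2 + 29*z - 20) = (z + 4)/(z - 1)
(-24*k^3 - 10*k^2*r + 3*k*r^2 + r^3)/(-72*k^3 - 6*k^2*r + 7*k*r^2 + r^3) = (2*k + r)/(6*k + r)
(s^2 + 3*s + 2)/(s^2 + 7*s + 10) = (s + 1)/(s + 5)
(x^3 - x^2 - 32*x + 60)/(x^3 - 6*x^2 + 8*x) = (x^2 + x - 30)/(x*(x - 4))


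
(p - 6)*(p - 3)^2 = p^3 - 12*p^2 + 45*p - 54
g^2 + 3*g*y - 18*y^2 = (g - 3*y)*(g + 6*y)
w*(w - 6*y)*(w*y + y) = w^3*y - 6*w^2*y^2 + w^2*y - 6*w*y^2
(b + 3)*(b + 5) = b^2 + 8*b + 15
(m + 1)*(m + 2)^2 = m^3 + 5*m^2 + 8*m + 4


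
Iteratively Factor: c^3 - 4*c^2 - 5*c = (c + 1)*(c^2 - 5*c) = (c - 5)*(c + 1)*(c)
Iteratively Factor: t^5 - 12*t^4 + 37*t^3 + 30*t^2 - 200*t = (t - 5)*(t^4 - 7*t^3 + 2*t^2 + 40*t) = (t - 5)*(t - 4)*(t^3 - 3*t^2 - 10*t) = (t - 5)^2*(t - 4)*(t^2 + 2*t) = (t - 5)^2*(t - 4)*(t + 2)*(t)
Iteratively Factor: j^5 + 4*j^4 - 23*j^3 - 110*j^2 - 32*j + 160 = (j - 1)*(j^4 + 5*j^3 - 18*j^2 - 128*j - 160) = (j - 1)*(j + 2)*(j^3 + 3*j^2 - 24*j - 80) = (j - 5)*(j - 1)*(j + 2)*(j^2 + 8*j + 16) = (j - 5)*(j - 1)*(j + 2)*(j + 4)*(j + 4)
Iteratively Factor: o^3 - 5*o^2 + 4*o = (o)*(o^2 - 5*o + 4) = o*(o - 1)*(o - 4)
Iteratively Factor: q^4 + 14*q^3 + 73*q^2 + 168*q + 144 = (q + 3)*(q^3 + 11*q^2 + 40*q + 48) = (q + 3)*(q + 4)*(q^2 + 7*q + 12) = (q + 3)^2*(q + 4)*(q + 4)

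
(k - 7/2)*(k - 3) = k^2 - 13*k/2 + 21/2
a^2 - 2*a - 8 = (a - 4)*(a + 2)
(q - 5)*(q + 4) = q^2 - q - 20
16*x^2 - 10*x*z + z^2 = (-8*x + z)*(-2*x + z)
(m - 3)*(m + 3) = m^2 - 9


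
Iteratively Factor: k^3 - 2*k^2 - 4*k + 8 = (k + 2)*(k^2 - 4*k + 4) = (k - 2)*(k + 2)*(k - 2)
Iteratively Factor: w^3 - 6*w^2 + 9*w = (w - 3)*(w^2 - 3*w) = (w - 3)^2*(w)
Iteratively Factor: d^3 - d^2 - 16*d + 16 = (d + 4)*(d^2 - 5*d + 4) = (d - 4)*(d + 4)*(d - 1)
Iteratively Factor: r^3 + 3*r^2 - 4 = (r + 2)*(r^2 + r - 2) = (r + 2)^2*(r - 1)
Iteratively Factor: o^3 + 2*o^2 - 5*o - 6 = (o + 3)*(o^2 - o - 2) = (o + 1)*(o + 3)*(o - 2)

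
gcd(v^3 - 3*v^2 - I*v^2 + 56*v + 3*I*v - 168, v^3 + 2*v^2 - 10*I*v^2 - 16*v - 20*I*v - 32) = v - 8*I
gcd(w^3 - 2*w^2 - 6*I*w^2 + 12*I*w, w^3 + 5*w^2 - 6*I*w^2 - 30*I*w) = w^2 - 6*I*w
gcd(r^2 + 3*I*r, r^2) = r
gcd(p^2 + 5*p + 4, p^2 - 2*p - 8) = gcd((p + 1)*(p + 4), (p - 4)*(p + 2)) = 1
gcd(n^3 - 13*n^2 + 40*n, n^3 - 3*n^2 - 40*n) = n^2 - 8*n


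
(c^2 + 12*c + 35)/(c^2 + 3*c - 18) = (c^2 + 12*c + 35)/(c^2 + 3*c - 18)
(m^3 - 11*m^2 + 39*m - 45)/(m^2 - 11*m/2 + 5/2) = 2*(m^2 - 6*m + 9)/(2*m - 1)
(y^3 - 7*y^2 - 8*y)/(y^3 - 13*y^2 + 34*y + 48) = y/(y - 6)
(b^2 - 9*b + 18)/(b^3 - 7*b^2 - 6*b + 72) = (b - 3)/(b^2 - b - 12)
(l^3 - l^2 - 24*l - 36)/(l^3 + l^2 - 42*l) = (l^2 + 5*l + 6)/(l*(l + 7))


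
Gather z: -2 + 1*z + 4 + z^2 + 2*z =z^2 + 3*z + 2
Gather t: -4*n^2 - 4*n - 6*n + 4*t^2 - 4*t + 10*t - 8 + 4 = -4*n^2 - 10*n + 4*t^2 + 6*t - 4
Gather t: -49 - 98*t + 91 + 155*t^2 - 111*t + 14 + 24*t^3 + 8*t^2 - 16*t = 24*t^3 + 163*t^2 - 225*t + 56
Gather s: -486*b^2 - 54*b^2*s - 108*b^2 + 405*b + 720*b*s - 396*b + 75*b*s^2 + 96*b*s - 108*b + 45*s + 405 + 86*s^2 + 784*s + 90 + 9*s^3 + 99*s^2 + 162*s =-594*b^2 - 99*b + 9*s^3 + s^2*(75*b + 185) + s*(-54*b^2 + 816*b + 991) + 495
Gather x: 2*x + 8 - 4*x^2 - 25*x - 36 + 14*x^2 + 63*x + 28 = 10*x^2 + 40*x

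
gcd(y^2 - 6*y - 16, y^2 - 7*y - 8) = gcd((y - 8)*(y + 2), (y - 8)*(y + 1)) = y - 8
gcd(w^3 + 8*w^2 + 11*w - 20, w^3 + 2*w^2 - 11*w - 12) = w + 4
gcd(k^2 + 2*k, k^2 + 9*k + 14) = k + 2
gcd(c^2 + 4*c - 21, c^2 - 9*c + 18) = c - 3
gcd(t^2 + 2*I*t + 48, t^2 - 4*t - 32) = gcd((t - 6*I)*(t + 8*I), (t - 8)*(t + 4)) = 1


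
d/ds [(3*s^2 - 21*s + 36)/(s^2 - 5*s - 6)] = 6*(s^2 - 18*s + 51)/(s^4 - 10*s^3 + 13*s^2 + 60*s + 36)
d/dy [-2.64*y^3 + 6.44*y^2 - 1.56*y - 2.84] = -7.92*y^2 + 12.88*y - 1.56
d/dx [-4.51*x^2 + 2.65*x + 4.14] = 2.65 - 9.02*x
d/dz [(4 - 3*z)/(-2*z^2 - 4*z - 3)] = (-6*z^2 + 16*z + 25)/(4*z^4 + 16*z^3 + 28*z^2 + 24*z + 9)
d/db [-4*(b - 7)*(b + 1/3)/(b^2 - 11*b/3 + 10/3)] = 4*(-27*b^2 - 102*b + 277)/(9*b^4 - 66*b^3 + 181*b^2 - 220*b + 100)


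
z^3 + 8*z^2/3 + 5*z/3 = z*(z + 1)*(z + 5/3)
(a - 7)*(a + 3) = a^2 - 4*a - 21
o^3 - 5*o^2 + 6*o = o*(o - 3)*(o - 2)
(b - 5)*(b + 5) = b^2 - 25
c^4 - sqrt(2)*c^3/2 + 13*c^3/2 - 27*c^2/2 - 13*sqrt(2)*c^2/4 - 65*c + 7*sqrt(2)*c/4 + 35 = (c - 1/2)*(c + 7)*(c - 5*sqrt(2)/2)*(c + 2*sqrt(2))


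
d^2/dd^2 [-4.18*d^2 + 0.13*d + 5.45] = -8.36000000000000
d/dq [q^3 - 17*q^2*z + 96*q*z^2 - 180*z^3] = 3*q^2 - 34*q*z + 96*z^2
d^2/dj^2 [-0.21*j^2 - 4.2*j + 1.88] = -0.420000000000000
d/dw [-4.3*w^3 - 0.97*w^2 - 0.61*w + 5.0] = -12.9*w^2 - 1.94*w - 0.61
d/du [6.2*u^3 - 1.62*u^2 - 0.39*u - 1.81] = 18.6*u^2 - 3.24*u - 0.39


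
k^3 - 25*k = k*(k - 5)*(k + 5)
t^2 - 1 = (t - 1)*(t + 1)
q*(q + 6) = q^2 + 6*q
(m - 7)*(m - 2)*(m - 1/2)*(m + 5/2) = m^4 - 7*m^3 - 21*m^2/4 + 157*m/4 - 35/2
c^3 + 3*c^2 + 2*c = c*(c + 1)*(c + 2)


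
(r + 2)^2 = r^2 + 4*r + 4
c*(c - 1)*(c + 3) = c^3 + 2*c^2 - 3*c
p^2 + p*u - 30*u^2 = (p - 5*u)*(p + 6*u)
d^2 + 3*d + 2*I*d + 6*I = (d + 3)*(d + 2*I)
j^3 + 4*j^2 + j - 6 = (j - 1)*(j + 2)*(j + 3)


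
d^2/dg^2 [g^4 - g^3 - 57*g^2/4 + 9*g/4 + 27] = 12*g^2 - 6*g - 57/2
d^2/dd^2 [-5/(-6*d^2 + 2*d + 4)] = 5*(9*d^2 - 3*d - (6*d - 1)^2 - 6)/(-3*d^2 + d + 2)^3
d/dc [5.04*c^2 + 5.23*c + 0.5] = 10.08*c + 5.23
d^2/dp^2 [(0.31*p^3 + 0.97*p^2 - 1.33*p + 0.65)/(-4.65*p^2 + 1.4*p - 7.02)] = (1.4210854715202e-14*p^5 - 5.6843418860808e-14*p^4 + 63.9099100000001*p^3 + 123.93459*p^2 - 326.763684*p - 29.573596)/(100.544625*p^6 - 90.8145*p^5 + 482.71185*p^4 - 276.9452*p^3 + 728.73918*p^2 - 206.97768*p + 345.948408)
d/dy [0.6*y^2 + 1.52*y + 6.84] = 1.2*y + 1.52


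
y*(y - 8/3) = y^2 - 8*y/3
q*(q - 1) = q^2 - q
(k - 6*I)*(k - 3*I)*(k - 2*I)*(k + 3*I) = k^4 - 8*I*k^3 - 3*k^2 - 72*I*k - 108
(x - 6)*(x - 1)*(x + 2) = x^3 - 5*x^2 - 8*x + 12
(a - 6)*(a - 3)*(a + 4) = a^3 - 5*a^2 - 18*a + 72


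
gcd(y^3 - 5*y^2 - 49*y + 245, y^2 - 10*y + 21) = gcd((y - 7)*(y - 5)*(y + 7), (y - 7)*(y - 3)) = y - 7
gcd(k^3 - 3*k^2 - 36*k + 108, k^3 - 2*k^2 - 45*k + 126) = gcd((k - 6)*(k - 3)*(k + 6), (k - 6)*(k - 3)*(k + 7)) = k^2 - 9*k + 18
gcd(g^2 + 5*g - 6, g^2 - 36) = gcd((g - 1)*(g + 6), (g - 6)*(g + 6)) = g + 6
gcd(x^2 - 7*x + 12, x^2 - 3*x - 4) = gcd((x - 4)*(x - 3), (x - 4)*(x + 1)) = x - 4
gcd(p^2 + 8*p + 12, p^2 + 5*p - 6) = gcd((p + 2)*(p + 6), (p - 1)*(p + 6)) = p + 6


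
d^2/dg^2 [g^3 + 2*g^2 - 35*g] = 6*g + 4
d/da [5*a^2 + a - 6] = 10*a + 1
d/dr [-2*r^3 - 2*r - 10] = -6*r^2 - 2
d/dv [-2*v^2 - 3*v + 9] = -4*v - 3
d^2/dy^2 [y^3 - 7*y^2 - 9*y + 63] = 6*y - 14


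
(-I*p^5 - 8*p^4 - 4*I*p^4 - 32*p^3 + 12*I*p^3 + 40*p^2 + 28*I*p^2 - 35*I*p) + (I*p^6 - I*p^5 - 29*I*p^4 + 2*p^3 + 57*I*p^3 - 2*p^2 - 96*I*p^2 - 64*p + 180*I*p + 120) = I*p^6 - 2*I*p^5 - 8*p^4 - 33*I*p^4 - 30*p^3 + 69*I*p^3 + 38*p^2 - 68*I*p^2 - 64*p + 145*I*p + 120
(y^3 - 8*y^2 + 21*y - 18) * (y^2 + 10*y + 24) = y^5 + 2*y^4 - 35*y^3 + 324*y - 432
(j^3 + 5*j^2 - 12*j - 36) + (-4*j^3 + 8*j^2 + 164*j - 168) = -3*j^3 + 13*j^2 + 152*j - 204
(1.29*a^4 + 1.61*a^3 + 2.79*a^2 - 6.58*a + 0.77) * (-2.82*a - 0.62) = -3.6378*a^5 - 5.34*a^4 - 8.866*a^3 + 16.8258*a^2 + 1.9082*a - 0.4774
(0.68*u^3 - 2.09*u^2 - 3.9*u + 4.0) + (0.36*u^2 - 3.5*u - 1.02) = 0.68*u^3 - 1.73*u^2 - 7.4*u + 2.98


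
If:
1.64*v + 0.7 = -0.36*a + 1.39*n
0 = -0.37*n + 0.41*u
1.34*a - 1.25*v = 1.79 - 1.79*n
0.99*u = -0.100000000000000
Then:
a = 0.83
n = -0.11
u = -0.10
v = -0.70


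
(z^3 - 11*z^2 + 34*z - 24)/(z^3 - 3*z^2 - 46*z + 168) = (z - 1)/(z + 7)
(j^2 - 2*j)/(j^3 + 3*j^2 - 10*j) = 1/(j + 5)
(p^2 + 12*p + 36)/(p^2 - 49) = (p^2 + 12*p + 36)/(p^2 - 49)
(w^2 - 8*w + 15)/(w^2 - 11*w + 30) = (w - 3)/(w - 6)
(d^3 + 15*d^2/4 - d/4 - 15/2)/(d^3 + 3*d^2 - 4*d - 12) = (d - 5/4)/(d - 2)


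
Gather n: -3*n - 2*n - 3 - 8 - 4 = -5*n - 15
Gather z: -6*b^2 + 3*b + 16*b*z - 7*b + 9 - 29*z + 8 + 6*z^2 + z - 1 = -6*b^2 - 4*b + 6*z^2 + z*(16*b - 28) + 16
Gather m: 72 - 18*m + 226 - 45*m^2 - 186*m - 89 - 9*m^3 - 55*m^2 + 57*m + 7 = -9*m^3 - 100*m^2 - 147*m + 216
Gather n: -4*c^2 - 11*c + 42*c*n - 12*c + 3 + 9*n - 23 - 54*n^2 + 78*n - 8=-4*c^2 - 23*c - 54*n^2 + n*(42*c + 87) - 28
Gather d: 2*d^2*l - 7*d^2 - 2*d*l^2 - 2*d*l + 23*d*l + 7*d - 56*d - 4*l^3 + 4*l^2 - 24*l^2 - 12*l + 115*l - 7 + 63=d^2*(2*l - 7) + d*(-2*l^2 + 21*l - 49) - 4*l^3 - 20*l^2 + 103*l + 56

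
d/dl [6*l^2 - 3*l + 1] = 12*l - 3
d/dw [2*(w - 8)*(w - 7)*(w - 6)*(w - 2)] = 8*w^3 - 138*w^2 + 752*w - 1256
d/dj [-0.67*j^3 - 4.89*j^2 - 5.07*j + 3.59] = -2.01*j^2 - 9.78*j - 5.07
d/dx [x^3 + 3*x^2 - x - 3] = 3*x^2 + 6*x - 1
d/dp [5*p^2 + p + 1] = 10*p + 1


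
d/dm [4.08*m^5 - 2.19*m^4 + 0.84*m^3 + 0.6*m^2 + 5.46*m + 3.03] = 20.4*m^4 - 8.76*m^3 + 2.52*m^2 + 1.2*m + 5.46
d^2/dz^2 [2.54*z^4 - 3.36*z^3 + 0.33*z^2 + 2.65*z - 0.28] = 30.48*z^2 - 20.16*z + 0.66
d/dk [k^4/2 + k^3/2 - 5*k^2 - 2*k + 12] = 2*k^3 + 3*k^2/2 - 10*k - 2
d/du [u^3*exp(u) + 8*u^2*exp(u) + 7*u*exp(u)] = (u^3 + 11*u^2 + 23*u + 7)*exp(u)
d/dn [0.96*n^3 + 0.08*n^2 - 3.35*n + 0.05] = 2.88*n^2 + 0.16*n - 3.35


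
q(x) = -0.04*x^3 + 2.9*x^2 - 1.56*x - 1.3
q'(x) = -0.12*x^2 + 5.8*x - 1.56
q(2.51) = 12.42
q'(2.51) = 12.24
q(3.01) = 19.19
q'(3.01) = 14.81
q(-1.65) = 9.35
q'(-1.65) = -11.46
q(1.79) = 4.97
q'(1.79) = 8.44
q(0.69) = -1.01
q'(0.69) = 2.38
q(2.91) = 17.73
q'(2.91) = 14.30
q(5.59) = 73.61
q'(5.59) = 27.11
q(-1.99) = 13.60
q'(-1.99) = -13.58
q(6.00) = 85.10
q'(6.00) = 28.92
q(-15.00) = 809.60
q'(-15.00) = -115.56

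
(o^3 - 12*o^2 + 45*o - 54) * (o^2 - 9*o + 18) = o^5 - 21*o^4 + 171*o^3 - 675*o^2 + 1296*o - 972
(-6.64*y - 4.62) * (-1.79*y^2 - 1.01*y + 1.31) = 11.8856*y^3 + 14.9762*y^2 - 4.0322*y - 6.0522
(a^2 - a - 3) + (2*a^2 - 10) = 3*a^2 - a - 13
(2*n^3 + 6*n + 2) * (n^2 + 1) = 2*n^5 + 8*n^3 + 2*n^2 + 6*n + 2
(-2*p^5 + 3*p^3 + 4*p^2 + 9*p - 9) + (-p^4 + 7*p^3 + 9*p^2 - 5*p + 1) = -2*p^5 - p^4 + 10*p^3 + 13*p^2 + 4*p - 8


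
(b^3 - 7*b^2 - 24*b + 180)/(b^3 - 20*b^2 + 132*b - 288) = (b + 5)/(b - 8)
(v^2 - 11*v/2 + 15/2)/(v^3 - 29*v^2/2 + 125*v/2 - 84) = (2*v - 5)/(2*v^2 - 23*v + 56)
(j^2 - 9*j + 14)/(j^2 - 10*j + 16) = (j - 7)/(j - 8)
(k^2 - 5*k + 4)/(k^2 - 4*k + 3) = (k - 4)/(k - 3)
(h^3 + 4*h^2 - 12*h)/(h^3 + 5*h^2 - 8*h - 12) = h/(h + 1)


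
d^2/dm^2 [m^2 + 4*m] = 2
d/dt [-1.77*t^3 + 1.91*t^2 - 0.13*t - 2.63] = -5.31*t^2 + 3.82*t - 0.13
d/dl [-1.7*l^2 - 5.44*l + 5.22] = -3.4*l - 5.44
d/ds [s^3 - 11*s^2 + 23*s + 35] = 3*s^2 - 22*s + 23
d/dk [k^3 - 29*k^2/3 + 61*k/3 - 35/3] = 3*k^2 - 58*k/3 + 61/3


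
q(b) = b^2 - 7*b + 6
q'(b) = 2*b - 7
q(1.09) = -0.44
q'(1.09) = -4.82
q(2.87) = -5.85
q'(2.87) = -1.26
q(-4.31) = 54.75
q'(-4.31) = -15.62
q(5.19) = -3.39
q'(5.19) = 3.38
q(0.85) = 0.77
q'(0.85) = -5.30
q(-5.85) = 81.17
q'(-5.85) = -18.70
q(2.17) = -4.48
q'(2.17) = -2.66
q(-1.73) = 21.10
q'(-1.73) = -10.46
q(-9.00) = 150.00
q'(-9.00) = -25.00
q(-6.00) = 84.00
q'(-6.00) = -19.00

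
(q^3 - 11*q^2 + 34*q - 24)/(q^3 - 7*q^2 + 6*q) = (q - 4)/q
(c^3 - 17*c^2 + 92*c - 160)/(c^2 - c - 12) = (c^2 - 13*c + 40)/(c + 3)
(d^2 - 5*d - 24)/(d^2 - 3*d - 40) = (d + 3)/(d + 5)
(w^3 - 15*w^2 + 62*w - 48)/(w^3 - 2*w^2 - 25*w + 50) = (w^3 - 15*w^2 + 62*w - 48)/(w^3 - 2*w^2 - 25*w + 50)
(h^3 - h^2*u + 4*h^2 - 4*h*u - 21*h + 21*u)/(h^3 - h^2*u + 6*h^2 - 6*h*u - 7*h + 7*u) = (h - 3)/(h - 1)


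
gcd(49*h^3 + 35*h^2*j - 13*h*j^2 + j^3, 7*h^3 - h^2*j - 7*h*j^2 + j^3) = 7*h^2 + 6*h*j - j^2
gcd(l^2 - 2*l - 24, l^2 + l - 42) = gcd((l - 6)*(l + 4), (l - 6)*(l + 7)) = l - 6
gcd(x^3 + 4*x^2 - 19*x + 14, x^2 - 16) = 1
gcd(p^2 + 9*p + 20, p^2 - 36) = 1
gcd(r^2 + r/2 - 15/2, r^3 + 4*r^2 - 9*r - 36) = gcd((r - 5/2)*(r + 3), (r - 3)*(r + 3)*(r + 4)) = r + 3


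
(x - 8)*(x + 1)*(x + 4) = x^3 - 3*x^2 - 36*x - 32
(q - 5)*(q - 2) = q^2 - 7*q + 10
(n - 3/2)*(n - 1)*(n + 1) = n^3 - 3*n^2/2 - n + 3/2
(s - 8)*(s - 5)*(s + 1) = s^3 - 12*s^2 + 27*s + 40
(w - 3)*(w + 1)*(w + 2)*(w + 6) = w^4 + 6*w^3 - 7*w^2 - 48*w - 36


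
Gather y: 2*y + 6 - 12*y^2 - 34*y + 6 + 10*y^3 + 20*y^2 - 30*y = 10*y^3 + 8*y^2 - 62*y + 12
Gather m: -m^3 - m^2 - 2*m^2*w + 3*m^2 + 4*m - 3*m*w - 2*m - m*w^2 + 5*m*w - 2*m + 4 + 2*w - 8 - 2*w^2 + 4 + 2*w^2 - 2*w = -m^3 + m^2*(2 - 2*w) + m*(-w^2 + 2*w)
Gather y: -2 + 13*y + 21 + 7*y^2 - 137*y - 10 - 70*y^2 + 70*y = -63*y^2 - 54*y + 9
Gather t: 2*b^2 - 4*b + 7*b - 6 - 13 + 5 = 2*b^2 + 3*b - 14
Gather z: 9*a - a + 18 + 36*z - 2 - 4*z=8*a + 32*z + 16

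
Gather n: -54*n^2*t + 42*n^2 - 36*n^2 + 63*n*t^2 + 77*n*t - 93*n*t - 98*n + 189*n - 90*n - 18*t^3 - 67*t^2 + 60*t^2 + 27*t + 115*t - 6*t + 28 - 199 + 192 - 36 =n^2*(6 - 54*t) + n*(63*t^2 - 16*t + 1) - 18*t^3 - 7*t^2 + 136*t - 15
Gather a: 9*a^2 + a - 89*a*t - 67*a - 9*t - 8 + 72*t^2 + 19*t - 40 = 9*a^2 + a*(-89*t - 66) + 72*t^2 + 10*t - 48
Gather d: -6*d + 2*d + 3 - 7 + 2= -4*d - 2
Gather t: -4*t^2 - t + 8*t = -4*t^2 + 7*t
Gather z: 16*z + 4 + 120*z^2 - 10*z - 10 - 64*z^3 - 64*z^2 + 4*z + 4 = -64*z^3 + 56*z^2 + 10*z - 2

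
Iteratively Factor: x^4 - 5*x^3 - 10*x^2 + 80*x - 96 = (x - 3)*(x^3 - 2*x^2 - 16*x + 32) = (x - 3)*(x - 2)*(x^2 - 16) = (x - 4)*(x - 3)*(x - 2)*(x + 4)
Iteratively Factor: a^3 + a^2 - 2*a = (a)*(a^2 + a - 2) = a*(a + 2)*(a - 1)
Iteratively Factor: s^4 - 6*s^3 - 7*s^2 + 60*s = (s - 5)*(s^3 - s^2 - 12*s) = (s - 5)*(s - 4)*(s^2 + 3*s) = (s - 5)*(s - 4)*(s + 3)*(s)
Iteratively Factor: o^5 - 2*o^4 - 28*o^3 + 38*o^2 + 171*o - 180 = (o + 3)*(o^4 - 5*o^3 - 13*o^2 + 77*o - 60) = (o + 3)*(o + 4)*(o^3 - 9*o^2 + 23*o - 15) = (o - 5)*(o + 3)*(o + 4)*(o^2 - 4*o + 3) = (o - 5)*(o - 3)*(o + 3)*(o + 4)*(o - 1)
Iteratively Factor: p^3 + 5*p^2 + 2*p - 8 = (p + 2)*(p^2 + 3*p - 4) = (p + 2)*(p + 4)*(p - 1)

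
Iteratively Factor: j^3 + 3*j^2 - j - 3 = (j + 3)*(j^2 - 1) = (j - 1)*(j + 3)*(j + 1)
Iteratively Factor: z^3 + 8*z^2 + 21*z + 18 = (z + 3)*(z^2 + 5*z + 6) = (z + 3)^2*(z + 2)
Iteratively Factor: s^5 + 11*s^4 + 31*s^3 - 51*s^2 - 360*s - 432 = (s + 4)*(s^4 + 7*s^3 + 3*s^2 - 63*s - 108) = (s + 3)*(s + 4)*(s^3 + 4*s^2 - 9*s - 36) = (s - 3)*(s + 3)*(s + 4)*(s^2 + 7*s + 12) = (s - 3)*(s + 3)*(s + 4)^2*(s + 3)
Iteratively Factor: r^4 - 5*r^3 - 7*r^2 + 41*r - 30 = (r - 5)*(r^3 - 7*r + 6) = (r - 5)*(r - 2)*(r^2 + 2*r - 3) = (r - 5)*(r - 2)*(r + 3)*(r - 1)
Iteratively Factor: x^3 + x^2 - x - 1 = (x + 1)*(x^2 - 1) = (x - 1)*(x + 1)*(x + 1)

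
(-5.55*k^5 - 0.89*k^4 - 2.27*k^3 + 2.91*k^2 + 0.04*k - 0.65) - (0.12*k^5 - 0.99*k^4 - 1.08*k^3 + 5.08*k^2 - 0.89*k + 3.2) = -5.67*k^5 + 0.1*k^4 - 1.19*k^3 - 2.17*k^2 + 0.93*k - 3.85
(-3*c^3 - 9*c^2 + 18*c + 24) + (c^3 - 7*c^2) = -2*c^3 - 16*c^2 + 18*c + 24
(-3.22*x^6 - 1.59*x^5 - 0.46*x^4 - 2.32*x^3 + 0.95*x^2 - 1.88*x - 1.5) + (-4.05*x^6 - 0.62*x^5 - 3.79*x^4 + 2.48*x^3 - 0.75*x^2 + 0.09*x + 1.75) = -7.27*x^6 - 2.21*x^5 - 4.25*x^4 + 0.16*x^3 + 0.2*x^2 - 1.79*x + 0.25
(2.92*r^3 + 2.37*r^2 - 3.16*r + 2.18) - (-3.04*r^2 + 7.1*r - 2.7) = 2.92*r^3 + 5.41*r^2 - 10.26*r + 4.88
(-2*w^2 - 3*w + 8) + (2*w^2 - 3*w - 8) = -6*w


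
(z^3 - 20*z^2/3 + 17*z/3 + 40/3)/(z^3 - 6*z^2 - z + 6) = (3*z^2 - 23*z + 40)/(3*(z^2 - 7*z + 6))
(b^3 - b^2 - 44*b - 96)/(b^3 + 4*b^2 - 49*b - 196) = (b^2 - 5*b - 24)/(b^2 - 49)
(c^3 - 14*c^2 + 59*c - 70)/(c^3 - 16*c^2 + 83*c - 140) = (c - 2)/(c - 4)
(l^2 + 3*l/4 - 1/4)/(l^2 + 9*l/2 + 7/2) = (4*l - 1)/(2*(2*l + 7))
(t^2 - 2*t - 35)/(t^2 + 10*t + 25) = (t - 7)/(t + 5)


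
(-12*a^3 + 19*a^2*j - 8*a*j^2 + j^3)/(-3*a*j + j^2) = 4*a^2/j - 5*a + j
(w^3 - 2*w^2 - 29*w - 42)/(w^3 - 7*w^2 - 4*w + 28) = (w + 3)/(w - 2)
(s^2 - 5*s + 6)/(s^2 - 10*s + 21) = (s - 2)/(s - 7)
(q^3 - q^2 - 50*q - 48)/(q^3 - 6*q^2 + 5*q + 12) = (q^2 - 2*q - 48)/(q^2 - 7*q + 12)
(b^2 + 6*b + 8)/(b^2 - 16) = (b + 2)/(b - 4)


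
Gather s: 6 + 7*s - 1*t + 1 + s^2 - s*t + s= s^2 + s*(8 - t) - t + 7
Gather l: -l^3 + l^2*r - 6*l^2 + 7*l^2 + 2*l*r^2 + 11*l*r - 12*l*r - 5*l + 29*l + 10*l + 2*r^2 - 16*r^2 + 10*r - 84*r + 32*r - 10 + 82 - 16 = -l^3 + l^2*(r + 1) + l*(2*r^2 - r + 34) - 14*r^2 - 42*r + 56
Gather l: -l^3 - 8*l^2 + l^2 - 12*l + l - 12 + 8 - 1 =-l^3 - 7*l^2 - 11*l - 5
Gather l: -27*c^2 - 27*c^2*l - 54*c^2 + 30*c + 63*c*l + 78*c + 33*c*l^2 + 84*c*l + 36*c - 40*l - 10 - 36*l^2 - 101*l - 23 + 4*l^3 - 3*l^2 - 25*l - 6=-81*c^2 + 144*c + 4*l^3 + l^2*(33*c - 39) + l*(-27*c^2 + 147*c - 166) - 39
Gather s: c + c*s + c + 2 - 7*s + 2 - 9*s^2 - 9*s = 2*c - 9*s^2 + s*(c - 16) + 4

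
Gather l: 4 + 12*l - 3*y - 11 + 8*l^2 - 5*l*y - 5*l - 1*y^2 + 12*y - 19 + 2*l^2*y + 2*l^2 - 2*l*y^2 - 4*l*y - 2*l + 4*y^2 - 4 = l^2*(2*y + 10) + l*(-2*y^2 - 9*y + 5) + 3*y^2 + 9*y - 30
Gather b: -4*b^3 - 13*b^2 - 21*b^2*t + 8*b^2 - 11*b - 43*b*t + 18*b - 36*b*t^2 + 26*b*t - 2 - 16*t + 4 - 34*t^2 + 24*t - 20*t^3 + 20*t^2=-4*b^3 + b^2*(-21*t - 5) + b*(-36*t^2 - 17*t + 7) - 20*t^3 - 14*t^2 + 8*t + 2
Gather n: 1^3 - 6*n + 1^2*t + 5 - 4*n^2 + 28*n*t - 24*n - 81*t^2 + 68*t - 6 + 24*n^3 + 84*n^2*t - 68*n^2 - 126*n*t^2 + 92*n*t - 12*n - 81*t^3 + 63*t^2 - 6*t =24*n^3 + n^2*(84*t - 72) + n*(-126*t^2 + 120*t - 42) - 81*t^3 - 18*t^2 + 63*t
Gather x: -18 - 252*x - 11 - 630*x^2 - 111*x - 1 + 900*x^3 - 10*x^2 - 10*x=900*x^3 - 640*x^2 - 373*x - 30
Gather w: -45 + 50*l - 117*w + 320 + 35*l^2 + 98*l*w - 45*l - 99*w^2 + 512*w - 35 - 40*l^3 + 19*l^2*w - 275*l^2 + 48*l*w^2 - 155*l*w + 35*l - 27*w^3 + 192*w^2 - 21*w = -40*l^3 - 240*l^2 + 40*l - 27*w^3 + w^2*(48*l + 93) + w*(19*l^2 - 57*l + 374) + 240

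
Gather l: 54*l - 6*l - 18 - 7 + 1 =48*l - 24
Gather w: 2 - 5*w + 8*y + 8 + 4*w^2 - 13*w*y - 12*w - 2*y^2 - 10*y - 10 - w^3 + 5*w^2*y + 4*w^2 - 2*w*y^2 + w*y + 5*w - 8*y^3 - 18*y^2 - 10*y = -w^3 + w^2*(5*y + 8) + w*(-2*y^2 - 12*y - 12) - 8*y^3 - 20*y^2 - 12*y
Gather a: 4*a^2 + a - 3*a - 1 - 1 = 4*a^2 - 2*a - 2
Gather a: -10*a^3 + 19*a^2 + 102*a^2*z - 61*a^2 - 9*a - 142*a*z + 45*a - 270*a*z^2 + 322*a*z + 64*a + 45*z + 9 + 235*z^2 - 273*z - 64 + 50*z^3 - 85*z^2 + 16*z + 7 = -10*a^3 + a^2*(102*z - 42) + a*(-270*z^2 + 180*z + 100) + 50*z^3 + 150*z^2 - 212*z - 48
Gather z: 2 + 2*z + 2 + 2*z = 4*z + 4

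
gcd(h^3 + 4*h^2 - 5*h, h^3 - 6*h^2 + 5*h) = h^2 - h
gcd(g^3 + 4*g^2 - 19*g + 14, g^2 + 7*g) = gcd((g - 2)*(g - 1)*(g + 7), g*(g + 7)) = g + 7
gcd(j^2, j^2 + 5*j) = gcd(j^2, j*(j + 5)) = j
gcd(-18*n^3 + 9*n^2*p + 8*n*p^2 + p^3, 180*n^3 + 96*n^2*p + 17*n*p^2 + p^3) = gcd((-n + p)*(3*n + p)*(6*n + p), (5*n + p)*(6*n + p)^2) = 6*n + p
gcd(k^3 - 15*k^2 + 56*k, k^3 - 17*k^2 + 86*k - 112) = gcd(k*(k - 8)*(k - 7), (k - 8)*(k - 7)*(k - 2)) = k^2 - 15*k + 56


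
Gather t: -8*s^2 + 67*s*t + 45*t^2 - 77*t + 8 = -8*s^2 + 45*t^2 + t*(67*s - 77) + 8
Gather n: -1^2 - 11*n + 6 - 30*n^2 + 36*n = -30*n^2 + 25*n + 5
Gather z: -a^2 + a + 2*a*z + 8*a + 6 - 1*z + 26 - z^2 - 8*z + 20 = -a^2 + 9*a - z^2 + z*(2*a - 9) + 52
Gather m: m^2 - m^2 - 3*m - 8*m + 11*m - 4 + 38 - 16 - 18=0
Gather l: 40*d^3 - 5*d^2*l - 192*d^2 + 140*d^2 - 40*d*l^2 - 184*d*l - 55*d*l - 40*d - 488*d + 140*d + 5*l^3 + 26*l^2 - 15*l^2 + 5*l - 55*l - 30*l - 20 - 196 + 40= 40*d^3 - 52*d^2 - 388*d + 5*l^3 + l^2*(11 - 40*d) + l*(-5*d^2 - 239*d - 80) - 176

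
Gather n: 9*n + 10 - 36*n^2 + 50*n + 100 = -36*n^2 + 59*n + 110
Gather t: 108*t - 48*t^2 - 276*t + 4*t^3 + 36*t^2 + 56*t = 4*t^3 - 12*t^2 - 112*t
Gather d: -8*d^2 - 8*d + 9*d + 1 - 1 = -8*d^2 + d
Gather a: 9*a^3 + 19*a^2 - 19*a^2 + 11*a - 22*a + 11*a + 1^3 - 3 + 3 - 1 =9*a^3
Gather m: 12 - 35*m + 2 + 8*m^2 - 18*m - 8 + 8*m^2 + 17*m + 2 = 16*m^2 - 36*m + 8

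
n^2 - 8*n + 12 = (n - 6)*(n - 2)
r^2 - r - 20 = (r - 5)*(r + 4)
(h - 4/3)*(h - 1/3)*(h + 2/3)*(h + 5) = h^4 + 4*h^3 - 17*h^2/3 - 82*h/27 + 40/27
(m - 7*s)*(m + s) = m^2 - 6*m*s - 7*s^2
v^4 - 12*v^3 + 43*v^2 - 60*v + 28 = (v - 7)*(v - 2)^2*(v - 1)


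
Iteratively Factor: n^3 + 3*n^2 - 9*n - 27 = (n + 3)*(n^2 - 9) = (n - 3)*(n + 3)*(n + 3)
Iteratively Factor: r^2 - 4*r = (r)*(r - 4)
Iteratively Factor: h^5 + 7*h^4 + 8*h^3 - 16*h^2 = (h + 4)*(h^4 + 3*h^3 - 4*h^2) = h*(h + 4)*(h^3 + 3*h^2 - 4*h) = h*(h - 1)*(h + 4)*(h^2 + 4*h) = h^2*(h - 1)*(h + 4)*(h + 4)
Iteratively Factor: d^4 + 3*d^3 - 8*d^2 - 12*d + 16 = (d - 1)*(d^3 + 4*d^2 - 4*d - 16) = (d - 1)*(d + 4)*(d^2 - 4) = (d - 2)*(d - 1)*(d + 4)*(d + 2)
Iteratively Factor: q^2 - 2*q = (q)*(q - 2)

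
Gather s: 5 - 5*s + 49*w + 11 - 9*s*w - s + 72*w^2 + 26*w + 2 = s*(-9*w - 6) + 72*w^2 + 75*w + 18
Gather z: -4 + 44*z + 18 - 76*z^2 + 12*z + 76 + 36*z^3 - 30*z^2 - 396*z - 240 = 36*z^3 - 106*z^2 - 340*z - 150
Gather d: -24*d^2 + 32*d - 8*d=-24*d^2 + 24*d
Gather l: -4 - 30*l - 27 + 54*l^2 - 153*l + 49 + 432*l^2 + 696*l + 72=486*l^2 + 513*l + 90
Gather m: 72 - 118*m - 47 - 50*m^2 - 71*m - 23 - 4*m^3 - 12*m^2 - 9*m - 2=-4*m^3 - 62*m^2 - 198*m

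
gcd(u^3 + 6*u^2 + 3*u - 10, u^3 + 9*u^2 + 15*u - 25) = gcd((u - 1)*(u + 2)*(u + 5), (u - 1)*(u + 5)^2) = u^2 + 4*u - 5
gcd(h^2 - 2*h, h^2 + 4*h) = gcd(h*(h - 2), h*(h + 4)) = h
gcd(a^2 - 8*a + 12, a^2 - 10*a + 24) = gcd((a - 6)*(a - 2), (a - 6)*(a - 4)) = a - 6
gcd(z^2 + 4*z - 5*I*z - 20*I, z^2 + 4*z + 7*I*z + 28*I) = z + 4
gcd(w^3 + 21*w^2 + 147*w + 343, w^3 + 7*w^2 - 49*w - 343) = w^2 + 14*w + 49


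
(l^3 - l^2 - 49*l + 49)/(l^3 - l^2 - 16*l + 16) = (l^2 - 49)/(l^2 - 16)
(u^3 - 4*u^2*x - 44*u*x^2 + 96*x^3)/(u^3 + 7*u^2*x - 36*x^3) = (u - 8*x)/(u + 3*x)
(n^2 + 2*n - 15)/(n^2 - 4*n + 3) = (n + 5)/(n - 1)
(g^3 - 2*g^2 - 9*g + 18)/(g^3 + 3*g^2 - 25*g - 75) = (g^2 - 5*g + 6)/(g^2 - 25)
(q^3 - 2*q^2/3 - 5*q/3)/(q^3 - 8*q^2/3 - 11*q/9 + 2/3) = 3*q*(3*q^2 - 2*q - 5)/(9*q^3 - 24*q^2 - 11*q + 6)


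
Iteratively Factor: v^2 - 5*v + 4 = (v - 4)*(v - 1)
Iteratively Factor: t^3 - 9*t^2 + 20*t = (t - 4)*(t^2 - 5*t) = (t - 5)*(t - 4)*(t)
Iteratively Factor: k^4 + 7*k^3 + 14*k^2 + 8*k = (k + 4)*(k^3 + 3*k^2 + 2*k) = k*(k + 4)*(k^2 + 3*k + 2) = k*(k + 2)*(k + 4)*(k + 1)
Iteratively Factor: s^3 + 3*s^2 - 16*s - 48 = (s + 4)*(s^2 - s - 12) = (s - 4)*(s + 4)*(s + 3)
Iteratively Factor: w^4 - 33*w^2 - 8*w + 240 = (w - 3)*(w^3 + 3*w^2 - 24*w - 80) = (w - 3)*(w + 4)*(w^2 - w - 20) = (w - 3)*(w + 4)^2*(w - 5)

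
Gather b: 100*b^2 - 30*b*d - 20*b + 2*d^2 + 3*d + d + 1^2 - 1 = 100*b^2 + b*(-30*d - 20) + 2*d^2 + 4*d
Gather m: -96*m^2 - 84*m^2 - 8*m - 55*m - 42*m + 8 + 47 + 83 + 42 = -180*m^2 - 105*m + 180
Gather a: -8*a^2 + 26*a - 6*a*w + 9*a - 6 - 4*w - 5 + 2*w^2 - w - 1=-8*a^2 + a*(35 - 6*w) + 2*w^2 - 5*w - 12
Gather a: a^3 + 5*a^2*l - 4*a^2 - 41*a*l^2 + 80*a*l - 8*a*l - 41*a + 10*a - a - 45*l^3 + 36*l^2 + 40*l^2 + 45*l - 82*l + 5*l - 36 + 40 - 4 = a^3 + a^2*(5*l - 4) + a*(-41*l^2 + 72*l - 32) - 45*l^3 + 76*l^2 - 32*l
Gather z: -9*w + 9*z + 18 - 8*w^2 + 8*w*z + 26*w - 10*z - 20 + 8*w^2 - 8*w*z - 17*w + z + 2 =0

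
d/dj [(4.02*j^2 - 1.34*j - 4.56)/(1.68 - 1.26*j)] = (-5.0652*j^2 + 13.5072*j - 7.9968)/(1.5876*j^2 - 4.2336*j + 2.8224)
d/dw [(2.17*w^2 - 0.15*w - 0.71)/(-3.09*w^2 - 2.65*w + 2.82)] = (-6.214*w^2 + 7.851*w - 2.3045)/(9.5481*w^4 + 16.377*w^3 - 10.4051*w^2 - 14.946*w + 7.9524)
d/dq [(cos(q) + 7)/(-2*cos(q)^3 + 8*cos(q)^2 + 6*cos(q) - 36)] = (2*sin(q)^2 - 23*cos(q) - 15)*sin(q)/(2*(cos(q) - 3)^3*(cos(q) + 2)^2)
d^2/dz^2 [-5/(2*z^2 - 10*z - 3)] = 20*(-2*z^2 + 10*z + 2*(2*z - 5)^2 + 3)/(-2*z^2 + 10*z + 3)^3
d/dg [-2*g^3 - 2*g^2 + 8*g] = -6*g^2 - 4*g + 8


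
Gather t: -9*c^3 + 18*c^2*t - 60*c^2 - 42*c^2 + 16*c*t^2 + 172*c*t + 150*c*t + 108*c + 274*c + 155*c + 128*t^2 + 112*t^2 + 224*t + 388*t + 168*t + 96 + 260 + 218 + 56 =-9*c^3 - 102*c^2 + 537*c + t^2*(16*c + 240) + t*(18*c^2 + 322*c + 780) + 630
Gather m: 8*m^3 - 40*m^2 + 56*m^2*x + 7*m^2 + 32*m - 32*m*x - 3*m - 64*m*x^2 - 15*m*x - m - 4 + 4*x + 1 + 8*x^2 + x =8*m^3 + m^2*(56*x - 33) + m*(-64*x^2 - 47*x + 28) + 8*x^2 + 5*x - 3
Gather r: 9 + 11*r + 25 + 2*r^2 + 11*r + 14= 2*r^2 + 22*r + 48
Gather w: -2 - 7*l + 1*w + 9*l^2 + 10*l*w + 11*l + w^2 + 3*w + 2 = 9*l^2 + 4*l + w^2 + w*(10*l + 4)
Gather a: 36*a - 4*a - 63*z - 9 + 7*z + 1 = 32*a - 56*z - 8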